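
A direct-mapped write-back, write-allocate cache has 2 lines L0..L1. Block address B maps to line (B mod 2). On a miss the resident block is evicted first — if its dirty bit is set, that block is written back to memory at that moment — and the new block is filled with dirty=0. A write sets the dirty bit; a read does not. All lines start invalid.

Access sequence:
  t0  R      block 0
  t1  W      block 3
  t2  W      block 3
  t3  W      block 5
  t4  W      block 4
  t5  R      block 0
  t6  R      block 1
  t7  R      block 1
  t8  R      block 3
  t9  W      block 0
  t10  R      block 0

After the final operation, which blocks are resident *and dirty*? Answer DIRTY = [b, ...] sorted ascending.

DIRTY = [0]

0: R B0 → L0 miss [-]
1: W B3 → L1 miss [D]
2: W B3 → L1 hit [D]
3: W B5 → L1 miss wb→B3 [D]
4: W B4 → L0 miss [D]
5: R B0 → L0 miss wb→B4 [-]
6: R B1 → L1 miss wb→B5 [-]
7: R B1 → L1 hit [-]
8: R B3 → L1 miss [-]
9: W B0 → L0 hit [D]
10: R B0 → L0 hit [D]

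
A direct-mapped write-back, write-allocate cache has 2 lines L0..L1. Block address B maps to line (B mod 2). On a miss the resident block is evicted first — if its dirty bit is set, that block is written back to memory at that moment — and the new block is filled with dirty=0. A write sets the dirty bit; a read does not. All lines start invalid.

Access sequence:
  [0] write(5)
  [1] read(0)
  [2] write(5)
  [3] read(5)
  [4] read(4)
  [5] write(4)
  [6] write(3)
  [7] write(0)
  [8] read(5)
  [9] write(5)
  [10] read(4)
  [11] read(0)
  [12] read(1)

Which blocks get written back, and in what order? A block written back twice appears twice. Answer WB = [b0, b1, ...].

0: W B5 → L1 miss [D]
1: R B0 → L0 miss [-]
2: W B5 → L1 hit [D]
3: R B5 → L1 hit [D]
4: R B4 → L0 miss [-]
5: W B4 → L0 hit [D]
6: W B3 → L1 miss wb→B5 [D]
7: W B0 → L0 miss wb→B4 [D]
8: R B5 → L1 miss wb→B3 [-]
9: W B5 → L1 hit [D]
10: R B4 → L0 miss wb→B0 [-]
11: R B0 → L0 miss [-]
12: R B1 → L1 miss wb→B5 [-]

WB = [5, 4, 3, 0, 5]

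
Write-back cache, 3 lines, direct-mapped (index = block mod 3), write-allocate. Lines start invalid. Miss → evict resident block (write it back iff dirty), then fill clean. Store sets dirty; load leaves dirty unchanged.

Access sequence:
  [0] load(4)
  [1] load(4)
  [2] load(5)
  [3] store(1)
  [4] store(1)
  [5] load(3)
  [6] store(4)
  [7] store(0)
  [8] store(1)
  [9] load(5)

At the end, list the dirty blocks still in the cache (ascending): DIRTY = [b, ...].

0: R B4 -> L1 miss  d=-]
1: R B4 -> L1 hit  d=-]
2: R B5 -> L2 miss  d=-]
3: W B1 -> L1 miss  d=D]
4: W B1 -> L1 hit  d=D]
5: R B3 -> L0 miss  d=-]
6: W B4 -> L1 miss wb->B1  d=D]
7: W B0 -> L0 miss  d=D]
8: W B1 -> L1 miss wb->B4  d=D]
9: R B5 -> L2 hit  d=-]

DIRTY = [0, 1]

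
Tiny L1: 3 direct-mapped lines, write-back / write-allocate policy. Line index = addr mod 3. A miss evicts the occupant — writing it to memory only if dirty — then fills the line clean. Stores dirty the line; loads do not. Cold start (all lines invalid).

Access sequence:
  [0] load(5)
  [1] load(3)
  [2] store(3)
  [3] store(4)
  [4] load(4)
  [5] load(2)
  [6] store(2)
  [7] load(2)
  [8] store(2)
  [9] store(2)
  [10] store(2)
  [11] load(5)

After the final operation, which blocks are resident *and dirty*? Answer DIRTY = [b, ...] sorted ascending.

  0 | R B5 → L2 miss [-]
  1 | R B3 → L0 miss [-]
  2 | W B3 → L0 hit [D]
  3 | W B4 → L1 miss [D]
  4 | R B4 → L1 hit [D]
  5 | R B2 → L2 miss [-]
  6 | W B2 → L2 hit [D]
  7 | R B2 → L2 hit [D]
  8 | W B2 → L2 hit [D]
  9 | W B2 → L2 hit [D]
  10 | W B2 → L2 hit [D]
  11 | R B5 → L2 miss wb→B2 [-]

DIRTY = [3, 4]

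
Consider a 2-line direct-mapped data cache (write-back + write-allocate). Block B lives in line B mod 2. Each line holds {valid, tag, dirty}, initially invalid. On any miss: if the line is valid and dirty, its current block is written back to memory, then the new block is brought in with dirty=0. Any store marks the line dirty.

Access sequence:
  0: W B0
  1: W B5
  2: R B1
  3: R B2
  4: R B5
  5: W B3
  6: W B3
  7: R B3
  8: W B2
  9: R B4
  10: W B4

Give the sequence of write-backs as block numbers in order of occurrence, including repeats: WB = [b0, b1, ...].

WB = [5, 0, 2]

0: W B0 -> L0 miss  d=D]
1: W B5 -> L1 miss  d=D]
2: R B1 -> L1 miss wb->B5  d=-]
3: R B2 -> L0 miss wb->B0  d=-]
4: R B5 -> L1 miss  d=-]
5: W B3 -> L1 miss  d=D]
6: W B3 -> L1 hit  d=D]
7: R B3 -> L1 hit  d=D]
8: W B2 -> L0 hit  d=D]
9: R B4 -> L0 miss wb->B2  d=-]
10: W B4 -> L0 hit  d=D]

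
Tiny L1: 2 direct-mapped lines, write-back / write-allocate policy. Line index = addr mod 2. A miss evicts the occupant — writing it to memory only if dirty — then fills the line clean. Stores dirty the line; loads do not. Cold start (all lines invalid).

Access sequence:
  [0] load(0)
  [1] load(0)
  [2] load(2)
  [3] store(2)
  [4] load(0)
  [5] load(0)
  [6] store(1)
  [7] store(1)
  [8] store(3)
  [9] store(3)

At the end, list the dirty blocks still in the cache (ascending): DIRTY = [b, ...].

DIRTY = [3]

0: R B0 → L0 miss [-]
1: R B0 → L0 hit [-]
2: R B2 → L0 miss [-]
3: W B2 → L0 hit [D]
4: R B0 → L0 miss wb→B2 [-]
5: R B0 → L0 hit [-]
6: W B1 → L1 miss [D]
7: W B1 → L1 hit [D]
8: W B3 → L1 miss wb→B1 [D]
9: W B3 → L1 hit [D]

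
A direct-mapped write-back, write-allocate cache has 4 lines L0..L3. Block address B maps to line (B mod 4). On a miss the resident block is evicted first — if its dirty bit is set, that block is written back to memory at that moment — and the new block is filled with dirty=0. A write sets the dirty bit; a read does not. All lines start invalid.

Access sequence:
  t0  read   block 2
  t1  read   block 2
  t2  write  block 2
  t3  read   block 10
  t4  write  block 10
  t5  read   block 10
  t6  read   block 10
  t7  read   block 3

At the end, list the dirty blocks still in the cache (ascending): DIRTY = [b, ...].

DIRTY = [10]

  0 | R B2 → L2 miss [-]
  1 | R B2 → L2 hit [-]
  2 | W B2 → L2 hit [D]
  3 | R B10 → L2 miss wb→B2 [-]
  4 | W B10 → L2 hit [D]
  5 | R B10 → L2 hit [D]
  6 | R B10 → L2 hit [D]
  7 | R B3 → L3 miss [-]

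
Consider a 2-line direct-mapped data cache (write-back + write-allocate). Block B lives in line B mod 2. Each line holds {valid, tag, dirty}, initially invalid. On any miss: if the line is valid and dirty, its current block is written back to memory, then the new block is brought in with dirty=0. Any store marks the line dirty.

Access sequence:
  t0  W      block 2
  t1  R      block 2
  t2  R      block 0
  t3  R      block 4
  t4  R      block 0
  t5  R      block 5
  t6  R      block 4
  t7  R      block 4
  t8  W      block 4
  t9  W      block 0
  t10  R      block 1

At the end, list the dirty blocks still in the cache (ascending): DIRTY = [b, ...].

  0 | W B2 → L0 miss [D]
  1 | R B2 → L0 hit [D]
  2 | R B0 → L0 miss wb→B2 [-]
  3 | R B4 → L0 miss [-]
  4 | R B0 → L0 miss [-]
  5 | R B5 → L1 miss [-]
  6 | R B4 → L0 miss [-]
  7 | R B4 → L0 hit [-]
  8 | W B4 → L0 hit [D]
  9 | W B0 → L0 miss wb→B4 [D]
  10 | R B1 → L1 miss [-]

DIRTY = [0]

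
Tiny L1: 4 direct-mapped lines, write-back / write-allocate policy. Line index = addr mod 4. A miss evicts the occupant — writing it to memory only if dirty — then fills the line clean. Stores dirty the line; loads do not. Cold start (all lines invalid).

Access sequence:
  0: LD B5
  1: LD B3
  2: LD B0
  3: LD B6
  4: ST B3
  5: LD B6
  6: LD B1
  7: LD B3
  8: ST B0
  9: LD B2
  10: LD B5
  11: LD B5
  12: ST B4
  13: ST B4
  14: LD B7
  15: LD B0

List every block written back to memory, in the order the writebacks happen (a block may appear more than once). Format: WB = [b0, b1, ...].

WB = [0, 3, 4]

0: R B5 → L1 miss [-]
1: R B3 → L3 miss [-]
2: R B0 → L0 miss [-]
3: R B6 → L2 miss [-]
4: W B3 → L3 hit [D]
5: R B6 → L2 hit [-]
6: R B1 → L1 miss [-]
7: R B3 → L3 hit [D]
8: W B0 → L0 hit [D]
9: R B2 → L2 miss [-]
10: R B5 → L1 miss [-]
11: R B5 → L1 hit [-]
12: W B4 → L0 miss wb→B0 [D]
13: W B4 → L0 hit [D]
14: R B7 → L3 miss wb→B3 [-]
15: R B0 → L0 miss wb→B4 [-]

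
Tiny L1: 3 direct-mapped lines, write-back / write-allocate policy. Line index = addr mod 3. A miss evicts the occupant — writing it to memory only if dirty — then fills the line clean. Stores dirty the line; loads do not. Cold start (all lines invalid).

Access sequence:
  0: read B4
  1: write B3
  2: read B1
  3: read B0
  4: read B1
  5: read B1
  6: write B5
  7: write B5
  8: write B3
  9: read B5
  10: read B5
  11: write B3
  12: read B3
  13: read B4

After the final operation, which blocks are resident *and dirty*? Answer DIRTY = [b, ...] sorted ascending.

DIRTY = [3, 5]

0: R B4 → L1 miss [-]
1: W B3 → L0 miss [D]
2: R B1 → L1 miss [-]
3: R B0 → L0 miss wb→B3 [-]
4: R B1 → L1 hit [-]
5: R B1 → L1 hit [-]
6: W B5 → L2 miss [D]
7: W B5 → L2 hit [D]
8: W B3 → L0 miss [D]
9: R B5 → L2 hit [D]
10: R B5 → L2 hit [D]
11: W B3 → L0 hit [D]
12: R B3 → L0 hit [D]
13: R B4 → L1 miss [-]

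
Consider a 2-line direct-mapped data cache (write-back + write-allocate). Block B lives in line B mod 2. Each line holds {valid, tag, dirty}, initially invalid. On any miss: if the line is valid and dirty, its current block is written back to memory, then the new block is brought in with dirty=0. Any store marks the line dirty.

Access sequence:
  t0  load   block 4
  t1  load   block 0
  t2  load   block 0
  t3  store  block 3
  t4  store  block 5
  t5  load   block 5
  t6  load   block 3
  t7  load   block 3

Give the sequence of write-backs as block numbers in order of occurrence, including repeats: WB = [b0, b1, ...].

WB = [3, 5]

0: R B4 -> L0 miss  d=-]
1: R B0 -> L0 miss  d=-]
2: R B0 -> L0 hit  d=-]
3: W B3 -> L1 miss  d=D]
4: W B5 -> L1 miss wb->B3  d=D]
5: R B5 -> L1 hit  d=D]
6: R B3 -> L1 miss wb->B5  d=-]
7: R B3 -> L1 hit  d=-]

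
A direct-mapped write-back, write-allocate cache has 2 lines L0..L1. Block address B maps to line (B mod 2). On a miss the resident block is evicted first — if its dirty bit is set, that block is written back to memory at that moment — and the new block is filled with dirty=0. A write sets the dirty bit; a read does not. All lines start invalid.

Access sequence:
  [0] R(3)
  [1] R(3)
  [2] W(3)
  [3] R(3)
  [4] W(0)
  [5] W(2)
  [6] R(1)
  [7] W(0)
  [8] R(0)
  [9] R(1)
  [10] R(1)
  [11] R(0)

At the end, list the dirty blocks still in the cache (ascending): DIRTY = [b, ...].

DIRTY = [0]

0: R B3 → L1 miss [-]
1: R B3 → L1 hit [-]
2: W B3 → L1 hit [D]
3: R B3 → L1 hit [D]
4: W B0 → L0 miss [D]
5: W B2 → L0 miss wb→B0 [D]
6: R B1 → L1 miss wb→B3 [-]
7: W B0 → L0 miss wb→B2 [D]
8: R B0 → L0 hit [D]
9: R B1 → L1 hit [-]
10: R B1 → L1 hit [-]
11: R B0 → L0 hit [D]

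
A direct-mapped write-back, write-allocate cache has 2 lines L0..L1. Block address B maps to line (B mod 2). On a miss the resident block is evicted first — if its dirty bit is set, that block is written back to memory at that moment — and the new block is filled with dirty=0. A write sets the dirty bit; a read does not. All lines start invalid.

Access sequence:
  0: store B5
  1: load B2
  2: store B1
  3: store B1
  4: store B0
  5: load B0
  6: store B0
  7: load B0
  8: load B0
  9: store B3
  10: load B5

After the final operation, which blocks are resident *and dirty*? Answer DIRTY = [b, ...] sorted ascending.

  0 | W B5 → L1 miss [D]
  1 | R B2 → L0 miss [-]
  2 | W B1 → L1 miss wb→B5 [D]
  3 | W B1 → L1 hit [D]
  4 | W B0 → L0 miss [D]
  5 | R B0 → L0 hit [D]
  6 | W B0 → L0 hit [D]
  7 | R B0 → L0 hit [D]
  8 | R B0 → L0 hit [D]
  9 | W B3 → L1 miss wb→B1 [D]
  10 | R B5 → L1 miss wb→B3 [-]

DIRTY = [0]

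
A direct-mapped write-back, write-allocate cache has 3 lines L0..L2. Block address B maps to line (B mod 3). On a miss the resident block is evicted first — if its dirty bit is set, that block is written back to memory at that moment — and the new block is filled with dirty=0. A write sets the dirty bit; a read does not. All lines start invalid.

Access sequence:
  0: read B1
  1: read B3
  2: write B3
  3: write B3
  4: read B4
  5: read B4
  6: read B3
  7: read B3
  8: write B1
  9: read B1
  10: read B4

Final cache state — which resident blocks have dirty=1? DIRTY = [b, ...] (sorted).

0: R B1 -> L1 miss  d=-]
1: R B3 -> L0 miss  d=-]
2: W B3 -> L0 hit  d=D]
3: W B3 -> L0 hit  d=D]
4: R B4 -> L1 miss  d=-]
5: R B4 -> L1 hit  d=-]
6: R B3 -> L0 hit  d=D]
7: R B3 -> L0 hit  d=D]
8: W B1 -> L1 miss  d=D]
9: R B1 -> L1 hit  d=D]
10: R B4 -> L1 miss wb->B1  d=-]

DIRTY = [3]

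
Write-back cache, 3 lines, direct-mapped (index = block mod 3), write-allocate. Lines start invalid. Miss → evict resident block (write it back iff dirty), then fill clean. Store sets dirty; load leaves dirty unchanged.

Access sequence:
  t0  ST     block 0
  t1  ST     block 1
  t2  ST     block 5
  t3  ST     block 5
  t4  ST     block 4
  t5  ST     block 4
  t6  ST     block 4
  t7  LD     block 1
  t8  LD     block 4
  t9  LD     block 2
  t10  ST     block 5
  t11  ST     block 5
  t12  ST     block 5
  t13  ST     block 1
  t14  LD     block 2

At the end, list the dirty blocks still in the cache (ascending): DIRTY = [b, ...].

DIRTY = [0, 1]

0: W B0 → L0 miss [D]
1: W B1 → L1 miss [D]
2: W B5 → L2 miss [D]
3: W B5 → L2 hit [D]
4: W B4 → L1 miss wb→B1 [D]
5: W B4 → L1 hit [D]
6: W B4 → L1 hit [D]
7: R B1 → L1 miss wb→B4 [-]
8: R B4 → L1 miss [-]
9: R B2 → L2 miss wb→B5 [-]
10: W B5 → L2 miss [D]
11: W B5 → L2 hit [D]
12: W B5 → L2 hit [D]
13: W B1 → L1 miss [D]
14: R B2 → L2 miss wb→B5 [-]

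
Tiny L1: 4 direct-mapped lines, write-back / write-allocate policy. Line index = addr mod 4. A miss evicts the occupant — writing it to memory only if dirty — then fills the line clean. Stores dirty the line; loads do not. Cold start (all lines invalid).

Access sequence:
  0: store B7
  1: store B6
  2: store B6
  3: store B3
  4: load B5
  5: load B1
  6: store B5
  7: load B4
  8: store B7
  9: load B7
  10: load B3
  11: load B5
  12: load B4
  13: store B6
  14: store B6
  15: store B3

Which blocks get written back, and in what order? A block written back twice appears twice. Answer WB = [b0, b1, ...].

0: W B7 → L3 miss [D]
1: W B6 → L2 miss [D]
2: W B6 → L2 hit [D]
3: W B3 → L3 miss wb→B7 [D]
4: R B5 → L1 miss [-]
5: R B1 → L1 miss [-]
6: W B5 → L1 miss [D]
7: R B4 → L0 miss [-]
8: W B7 → L3 miss wb→B3 [D]
9: R B7 → L3 hit [D]
10: R B3 → L3 miss wb→B7 [-]
11: R B5 → L1 hit [D]
12: R B4 → L0 hit [-]
13: W B6 → L2 hit [D]
14: W B6 → L2 hit [D]
15: W B3 → L3 hit [D]

WB = [7, 3, 7]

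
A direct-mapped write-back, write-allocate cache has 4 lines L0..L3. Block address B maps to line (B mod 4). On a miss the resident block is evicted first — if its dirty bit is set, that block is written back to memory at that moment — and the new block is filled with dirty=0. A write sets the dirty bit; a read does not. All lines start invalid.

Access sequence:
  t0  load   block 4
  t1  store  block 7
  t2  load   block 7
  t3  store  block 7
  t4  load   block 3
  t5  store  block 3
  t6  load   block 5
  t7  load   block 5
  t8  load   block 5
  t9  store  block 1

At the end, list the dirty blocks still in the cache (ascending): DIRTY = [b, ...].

DIRTY = [1, 3]

  0 | R B4 → L0 miss [-]
  1 | W B7 → L3 miss [D]
  2 | R B7 → L3 hit [D]
  3 | W B7 → L3 hit [D]
  4 | R B3 → L3 miss wb→B7 [-]
  5 | W B3 → L3 hit [D]
  6 | R B5 → L1 miss [-]
  7 | R B5 → L1 hit [-]
  8 | R B5 → L1 hit [-]
  9 | W B1 → L1 miss [D]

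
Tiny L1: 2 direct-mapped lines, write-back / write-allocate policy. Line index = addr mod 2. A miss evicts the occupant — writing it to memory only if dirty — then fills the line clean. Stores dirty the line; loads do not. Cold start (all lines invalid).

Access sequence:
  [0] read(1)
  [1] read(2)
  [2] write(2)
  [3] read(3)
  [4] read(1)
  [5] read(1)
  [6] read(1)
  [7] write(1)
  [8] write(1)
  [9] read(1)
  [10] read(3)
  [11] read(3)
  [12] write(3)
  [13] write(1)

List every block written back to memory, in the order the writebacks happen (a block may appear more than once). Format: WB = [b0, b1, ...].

0: R B1 -> L1 miss  d=-]
1: R B2 -> L0 miss  d=-]
2: W B2 -> L0 hit  d=D]
3: R B3 -> L1 miss  d=-]
4: R B1 -> L1 miss  d=-]
5: R B1 -> L1 hit  d=-]
6: R B1 -> L1 hit  d=-]
7: W B1 -> L1 hit  d=D]
8: W B1 -> L1 hit  d=D]
9: R B1 -> L1 hit  d=D]
10: R B3 -> L1 miss wb->B1  d=-]
11: R B3 -> L1 hit  d=-]
12: W B3 -> L1 hit  d=D]
13: W B1 -> L1 miss wb->B3  d=D]

WB = [1, 3]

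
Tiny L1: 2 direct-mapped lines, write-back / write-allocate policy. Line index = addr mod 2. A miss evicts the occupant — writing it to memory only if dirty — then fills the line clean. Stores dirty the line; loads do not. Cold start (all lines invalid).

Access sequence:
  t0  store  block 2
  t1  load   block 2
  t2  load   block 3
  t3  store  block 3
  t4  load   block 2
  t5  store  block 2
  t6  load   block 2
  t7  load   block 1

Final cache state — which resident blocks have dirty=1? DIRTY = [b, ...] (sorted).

0: W B2 → L0 miss [D]
1: R B2 → L0 hit [D]
2: R B3 → L1 miss [-]
3: W B3 → L1 hit [D]
4: R B2 → L0 hit [D]
5: W B2 → L0 hit [D]
6: R B2 → L0 hit [D]
7: R B1 → L1 miss wb→B3 [-]

DIRTY = [2]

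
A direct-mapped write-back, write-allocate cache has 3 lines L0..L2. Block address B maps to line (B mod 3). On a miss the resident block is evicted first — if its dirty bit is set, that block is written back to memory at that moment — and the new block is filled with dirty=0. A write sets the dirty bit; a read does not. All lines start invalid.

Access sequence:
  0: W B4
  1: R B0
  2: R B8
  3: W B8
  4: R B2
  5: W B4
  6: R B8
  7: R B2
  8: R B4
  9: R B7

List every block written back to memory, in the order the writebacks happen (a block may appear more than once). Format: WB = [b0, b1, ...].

  0 | W B4 → L1 miss [D]
  1 | R B0 → L0 miss [-]
  2 | R B8 → L2 miss [-]
  3 | W B8 → L2 hit [D]
  4 | R B2 → L2 miss wb→B8 [-]
  5 | W B4 → L1 hit [D]
  6 | R B8 → L2 miss [-]
  7 | R B2 → L2 miss [-]
  8 | R B4 → L1 hit [D]
  9 | R B7 → L1 miss wb→B4 [-]

WB = [8, 4]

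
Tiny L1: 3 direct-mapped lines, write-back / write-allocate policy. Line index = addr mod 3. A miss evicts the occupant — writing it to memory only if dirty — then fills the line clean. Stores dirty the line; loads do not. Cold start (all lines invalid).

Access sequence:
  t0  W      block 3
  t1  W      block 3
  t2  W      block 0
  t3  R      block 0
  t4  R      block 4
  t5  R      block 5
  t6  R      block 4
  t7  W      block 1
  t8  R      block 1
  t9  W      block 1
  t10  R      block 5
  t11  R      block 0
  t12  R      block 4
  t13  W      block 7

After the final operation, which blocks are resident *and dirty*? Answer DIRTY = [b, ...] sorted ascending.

  0 | W B3 → L0 miss [D]
  1 | W B3 → L0 hit [D]
  2 | W B0 → L0 miss wb→B3 [D]
  3 | R B0 → L0 hit [D]
  4 | R B4 → L1 miss [-]
  5 | R B5 → L2 miss [-]
  6 | R B4 → L1 hit [-]
  7 | W B1 → L1 miss [D]
  8 | R B1 → L1 hit [D]
  9 | W B1 → L1 hit [D]
  10 | R B5 → L2 hit [-]
  11 | R B0 → L0 hit [D]
  12 | R B4 → L1 miss wb→B1 [-]
  13 | W B7 → L1 miss [D]

DIRTY = [0, 7]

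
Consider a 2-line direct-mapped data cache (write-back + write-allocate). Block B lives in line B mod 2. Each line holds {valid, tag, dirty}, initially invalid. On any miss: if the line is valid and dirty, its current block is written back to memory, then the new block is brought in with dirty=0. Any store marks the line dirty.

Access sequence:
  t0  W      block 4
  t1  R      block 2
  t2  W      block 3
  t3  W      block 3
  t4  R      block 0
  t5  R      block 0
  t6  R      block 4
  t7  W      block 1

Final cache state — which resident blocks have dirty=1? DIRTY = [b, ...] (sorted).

DIRTY = [1]

0: W B4 -> L0 miss  d=D]
1: R B2 -> L0 miss wb->B4  d=-]
2: W B3 -> L1 miss  d=D]
3: W B3 -> L1 hit  d=D]
4: R B0 -> L0 miss  d=-]
5: R B0 -> L0 hit  d=-]
6: R B4 -> L0 miss  d=-]
7: W B1 -> L1 miss wb->B3  d=D]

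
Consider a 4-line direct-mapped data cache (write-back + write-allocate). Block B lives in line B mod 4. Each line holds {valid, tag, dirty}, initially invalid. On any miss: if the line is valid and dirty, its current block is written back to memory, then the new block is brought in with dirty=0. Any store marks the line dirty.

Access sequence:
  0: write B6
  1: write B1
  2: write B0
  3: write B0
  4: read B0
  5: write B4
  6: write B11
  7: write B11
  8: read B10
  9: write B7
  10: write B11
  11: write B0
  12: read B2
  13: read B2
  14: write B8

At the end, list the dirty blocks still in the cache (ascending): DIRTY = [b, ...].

0: W B6 -> L2 miss  d=D]
1: W B1 -> L1 miss  d=D]
2: W B0 -> L0 miss  d=D]
3: W B0 -> L0 hit  d=D]
4: R B0 -> L0 hit  d=D]
5: W B4 -> L0 miss wb->B0  d=D]
6: W B11 -> L3 miss  d=D]
7: W B11 -> L3 hit  d=D]
8: R B10 -> L2 miss wb->B6  d=-]
9: W B7 -> L3 miss wb->B11  d=D]
10: W B11 -> L3 miss wb->B7  d=D]
11: W B0 -> L0 miss wb->B4  d=D]
12: R B2 -> L2 miss  d=-]
13: R B2 -> L2 hit  d=-]
14: W B8 -> L0 miss wb->B0  d=D]

DIRTY = [1, 8, 11]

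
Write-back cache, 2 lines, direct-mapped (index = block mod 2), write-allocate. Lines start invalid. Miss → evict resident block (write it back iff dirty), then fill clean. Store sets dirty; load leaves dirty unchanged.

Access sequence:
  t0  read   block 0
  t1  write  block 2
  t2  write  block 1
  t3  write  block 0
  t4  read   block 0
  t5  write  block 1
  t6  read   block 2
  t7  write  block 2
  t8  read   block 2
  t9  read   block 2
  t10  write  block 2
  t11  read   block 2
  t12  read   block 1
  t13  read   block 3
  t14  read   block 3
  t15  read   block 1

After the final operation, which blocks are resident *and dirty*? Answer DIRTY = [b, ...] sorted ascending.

0: R B0 → L0 miss [-]
1: W B2 → L0 miss [D]
2: W B1 → L1 miss [D]
3: W B0 → L0 miss wb→B2 [D]
4: R B0 → L0 hit [D]
5: W B1 → L1 hit [D]
6: R B2 → L0 miss wb→B0 [-]
7: W B2 → L0 hit [D]
8: R B2 → L0 hit [D]
9: R B2 → L0 hit [D]
10: W B2 → L0 hit [D]
11: R B2 → L0 hit [D]
12: R B1 → L1 hit [D]
13: R B3 → L1 miss wb→B1 [-]
14: R B3 → L1 hit [-]
15: R B1 → L1 miss [-]

DIRTY = [2]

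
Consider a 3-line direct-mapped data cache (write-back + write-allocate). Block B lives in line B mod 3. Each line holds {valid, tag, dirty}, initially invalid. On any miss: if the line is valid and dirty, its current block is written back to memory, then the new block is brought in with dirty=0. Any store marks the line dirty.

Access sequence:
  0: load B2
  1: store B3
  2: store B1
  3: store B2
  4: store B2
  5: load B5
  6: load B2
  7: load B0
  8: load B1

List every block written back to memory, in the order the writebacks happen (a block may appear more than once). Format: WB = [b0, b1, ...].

WB = [2, 3]

0: R B2 → L2 miss [-]
1: W B3 → L0 miss [D]
2: W B1 → L1 miss [D]
3: W B2 → L2 hit [D]
4: W B2 → L2 hit [D]
5: R B5 → L2 miss wb→B2 [-]
6: R B2 → L2 miss [-]
7: R B0 → L0 miss wb→B3 [-]
8: R B1 → L1 hit [D]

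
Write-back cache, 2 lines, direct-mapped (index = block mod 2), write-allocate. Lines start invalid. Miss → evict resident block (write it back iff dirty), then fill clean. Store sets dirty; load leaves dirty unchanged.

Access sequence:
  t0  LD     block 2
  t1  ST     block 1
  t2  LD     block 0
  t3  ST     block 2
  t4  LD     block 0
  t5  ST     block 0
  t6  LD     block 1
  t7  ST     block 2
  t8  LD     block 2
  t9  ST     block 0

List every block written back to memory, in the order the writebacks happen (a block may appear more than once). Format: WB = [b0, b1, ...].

WB = [2, 0, 2]

0: R B2 -> L0 miss  d=-]
1: W B1 -> L1 miss  d=D]
2: R B0 -> L0 miss  d=-]
3: W B2 -> L0 miss  d=D]
4: R B0 -> L0 miss wb->B2  d=-]
5: W B0 -> L0 hit  d=D]
6: R B1 -> L1 hit  d=D]
7: W B2 -> L0 miss wb->B0  d=D]
8: R B2 -> L0 hit  d=D]
9: W B0 -> L0 miss wb->B2  d=D]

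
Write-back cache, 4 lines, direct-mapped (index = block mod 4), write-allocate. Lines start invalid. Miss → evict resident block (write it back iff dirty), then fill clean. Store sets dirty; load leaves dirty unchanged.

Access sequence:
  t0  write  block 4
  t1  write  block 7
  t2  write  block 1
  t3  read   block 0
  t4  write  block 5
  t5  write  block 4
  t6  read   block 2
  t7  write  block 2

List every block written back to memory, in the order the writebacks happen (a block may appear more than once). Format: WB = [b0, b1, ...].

WB = [4, 1]

0: W B4 -> L0 miss  d=D]
1: W B7 -> L3 miss  d=D]
2: W B1 -> L1 miss  d=D]
3: R B0 -> L0 miss wb->B4  d=-]
4: W B5 -> L1 miss wb->B1  d=D]
5: W B4 -> L0 miss  d=D]
6: R B2 -> L2 miss  d=-]
7: W B2 -> L2 hit  d=D]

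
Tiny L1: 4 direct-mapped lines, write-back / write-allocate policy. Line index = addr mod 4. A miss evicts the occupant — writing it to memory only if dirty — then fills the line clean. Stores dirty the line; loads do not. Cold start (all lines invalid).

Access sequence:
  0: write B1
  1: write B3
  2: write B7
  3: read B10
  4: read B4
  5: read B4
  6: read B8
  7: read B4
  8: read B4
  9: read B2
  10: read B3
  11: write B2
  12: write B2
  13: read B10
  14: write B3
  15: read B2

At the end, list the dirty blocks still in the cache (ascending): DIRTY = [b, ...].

0: W B1 -> L1 miss  d=D]
1: W B3 -> L3 miss  d=D]
2: W B7 -> L3 miss wb->B3  d=D]
3: R B10 -> L2 miss  d=-]
4: R B4 -> L0 miss  d=-]
5: R B4 -> L0 hit  d=-]
6: R B8 -> L0 miss  d=-]
7: R B4 -> L0 miss  d=-]
8: R B4 -> L0 hit  d=-]
9: R B2 -> L2 miss  d=-]
10: R B3 -> L3 miss wb->B7  d=-]
11: W B2 -> L2 hit  d=D]
12: W B2 -> L2 hit  d=D]
13: R B10 -> L2 miss wb->B2  d=-]
14: W B3 -> L3 hit  d=D]
15: R B2 -> L2 miss  d=-]

DIRTY = [1, 3]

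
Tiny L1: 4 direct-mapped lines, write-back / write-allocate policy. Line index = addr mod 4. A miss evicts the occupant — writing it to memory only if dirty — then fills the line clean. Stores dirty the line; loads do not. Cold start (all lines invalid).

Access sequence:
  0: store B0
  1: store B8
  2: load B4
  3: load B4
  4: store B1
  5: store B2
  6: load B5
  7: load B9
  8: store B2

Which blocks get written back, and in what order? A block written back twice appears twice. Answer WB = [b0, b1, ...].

WB = [0, 8, 1]

0: W B0 → L0 miss [D]
1: W B8 → L0 miss wb→B0 [D]
2: R B4 → L0 miss wb→B8 [-]
3: R B4 → L0 hit [-]
4: W B1 → L1 miss [D]
5: W B2 → L2 miss [D]
6: R B5 → L1 miss wb→B1 [-]
7: R B9 → L1 miss [-]
8: W B2 → L2 hit [D]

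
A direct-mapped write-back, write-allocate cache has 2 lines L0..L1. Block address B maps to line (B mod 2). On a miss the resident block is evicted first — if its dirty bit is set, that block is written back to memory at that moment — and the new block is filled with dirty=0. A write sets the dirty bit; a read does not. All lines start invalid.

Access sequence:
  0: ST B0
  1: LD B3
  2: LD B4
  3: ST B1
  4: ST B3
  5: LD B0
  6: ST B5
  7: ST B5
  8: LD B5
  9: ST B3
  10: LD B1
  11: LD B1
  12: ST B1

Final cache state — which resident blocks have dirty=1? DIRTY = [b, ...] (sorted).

0: W B0 -> L0 miss  d=D]
1: R B3 -> L1 miss  d=-]
2: R B4 -> L0 miss wb->B0  d=-]
3: W B1 -> L1 miss  d=D]
4: W B3 -> L1 miss wb->B1  d=D]
5: R B0 -> L0 miss  d=-]
6: W B5 -> L1 miss wb->B3  d=D]
7: W B5 -> L1 hit  d=D]
8: R B5 -> L1 hit  d=D]
9: W B3 -> L1 miss wb->B5  d=D]
10: R B1 -> L1 miss wb->B3  d=-]
11: R B1 -> L1 hit  d=-]
12: W B1 -> L1 hit  d=D]

DIRTY = [1]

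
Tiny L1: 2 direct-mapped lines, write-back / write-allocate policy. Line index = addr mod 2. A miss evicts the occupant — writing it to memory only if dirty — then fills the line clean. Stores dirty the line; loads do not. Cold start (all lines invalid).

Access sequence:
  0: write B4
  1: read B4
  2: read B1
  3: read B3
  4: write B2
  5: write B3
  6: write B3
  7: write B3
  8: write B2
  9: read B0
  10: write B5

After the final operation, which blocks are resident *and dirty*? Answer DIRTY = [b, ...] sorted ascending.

DIRTY = [5]

0: W B4 → L0 miss [D]
1: R B4 → L0 hit [D]
2: R B1 → L1 miss [-]
3: R B3 → L1 miss [-]
4: W B2 → L0 miss wb→B4 [D]
5: W B3 → L1 hit [D]
6: W B3 → L1 hit [D]
7: W B3 → L1 hit [D]
8: W B2 → L0 hit [D]
9: R B0 → L0 miss wb→B2 [-]
10: W B5 → L1 miss wb→B3 [D]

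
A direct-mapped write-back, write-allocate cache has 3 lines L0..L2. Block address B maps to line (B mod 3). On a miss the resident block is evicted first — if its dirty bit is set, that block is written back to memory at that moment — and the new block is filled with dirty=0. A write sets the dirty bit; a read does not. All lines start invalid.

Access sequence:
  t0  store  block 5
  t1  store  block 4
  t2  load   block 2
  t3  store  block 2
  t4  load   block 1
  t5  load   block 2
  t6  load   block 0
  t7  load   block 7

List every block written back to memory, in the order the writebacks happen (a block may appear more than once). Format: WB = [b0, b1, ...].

WB = [5, 4]

0: W B5 → L2 miss [D]
1: W B4 → L1 miss [D]
2: R B2 → L2 miss wb→B5 [-]
3: W B2 → L2 hit [D]
4: R B1 → L1 miss wb→B4 [-]
5: R B2 → L2 hit [D]
6: R B0 → L0 miss [-]
7: R B7 → L1 miss [-]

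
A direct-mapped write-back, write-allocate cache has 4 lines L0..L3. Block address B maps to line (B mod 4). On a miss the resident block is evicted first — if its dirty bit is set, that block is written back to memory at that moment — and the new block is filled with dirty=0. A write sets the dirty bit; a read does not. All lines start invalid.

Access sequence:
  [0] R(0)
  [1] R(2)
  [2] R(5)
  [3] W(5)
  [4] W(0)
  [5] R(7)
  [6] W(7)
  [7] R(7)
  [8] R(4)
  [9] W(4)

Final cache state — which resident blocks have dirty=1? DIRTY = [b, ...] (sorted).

DIRTY = [4, 5, 7]

0: R B0 → L0 miss [-]
1: R B2 → L2 miss [-]
2: R B5 → L1 miss [-]
3: W B5 → L1 hit [D]
4: W B0 → L0 hit [D]
5: R B7 → L3 miss [-]
6: W B7 → L3 hit [D]
7: R B7 → L3 hit [D]
8: R B4 → L0 miss wb→B0 [-]
9: W B4 → L0 hit [D]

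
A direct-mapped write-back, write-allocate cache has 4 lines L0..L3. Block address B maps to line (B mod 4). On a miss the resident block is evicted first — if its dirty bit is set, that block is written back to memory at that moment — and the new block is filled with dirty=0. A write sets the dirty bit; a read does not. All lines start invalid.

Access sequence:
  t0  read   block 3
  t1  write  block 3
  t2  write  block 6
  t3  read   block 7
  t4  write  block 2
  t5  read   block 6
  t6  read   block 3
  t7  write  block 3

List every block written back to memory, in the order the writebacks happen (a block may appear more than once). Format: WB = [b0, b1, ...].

WB = [3, 6, 2]

0: R B3 → L3 miss [-]
1: W B3 → L3 hit [D]
2: W B6 → L2 miss [D]
3: R B7 → L3 miss wb→B3 [-]
4: W B2 → L2 miss wb→B6 [D]
5: R B6 → L2 miss wb→B2 [-]
6: R B3 → L3 miss [-]
7: W B3 → L3 hit [D]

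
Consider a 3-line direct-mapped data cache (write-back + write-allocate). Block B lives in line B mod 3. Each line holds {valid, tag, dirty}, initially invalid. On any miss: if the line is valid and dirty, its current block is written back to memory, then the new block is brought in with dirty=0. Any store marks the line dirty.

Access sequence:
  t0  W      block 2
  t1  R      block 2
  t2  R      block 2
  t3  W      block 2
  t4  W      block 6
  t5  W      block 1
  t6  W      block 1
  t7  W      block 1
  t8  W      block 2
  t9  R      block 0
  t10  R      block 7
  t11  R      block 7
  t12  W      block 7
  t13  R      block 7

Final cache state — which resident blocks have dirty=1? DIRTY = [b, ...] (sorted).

DIRTY = [2, 7]

0: W B2 -> L2 miss  d=D]
1: R B2 -> L2 hit  d=D]
2: R B2 -> L2 hit  d=D]
3: W B2 -> L2 hit  d=D]
4: W B6 -> L0 miss  d=D]
5: W B1 -> L1 miss  d=D]
6: W B1 -> L1 hit  d=D]
7: W B1 -> L1 hit  d=D]
8: W B2 -> L2 hit  d=D]
9: R B0 -> L0 miss wb->B6  d=-]
10: R B7 -> L1 miss wb->B1  d=-]
11: R B7 -> L1 hit  d=-]
12: W B7 -> L1 hit  d=D]
13: R B7 -> L1 hit  d=D]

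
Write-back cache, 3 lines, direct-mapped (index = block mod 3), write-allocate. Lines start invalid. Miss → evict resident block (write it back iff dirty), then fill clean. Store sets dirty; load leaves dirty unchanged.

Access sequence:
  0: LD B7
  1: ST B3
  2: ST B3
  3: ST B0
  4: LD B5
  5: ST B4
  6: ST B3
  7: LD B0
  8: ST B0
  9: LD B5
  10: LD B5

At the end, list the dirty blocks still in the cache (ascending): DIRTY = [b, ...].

DIRTY = [0, 4]

0: R B7 -> L1 miss  d=-]
1: W B3 -> L0 miss  d=D]
2: W B3 -> L0 hit  d=D]
3: W B0 -> L0 miss wb->B3  d=D]
4: R B5 -> L2 miss  d=-]
5: W B4 -> L1 miss  d=D]
6: W B3 -> L0 miss wb->B0  d=D]
7: R B0 -> L0 miss wb->B3  d=-]
8: W B0 -> L0 hit  d=D]
9: R B5 -> L2 hit  d=-]
10: R B5 -> L2 hit  d=-]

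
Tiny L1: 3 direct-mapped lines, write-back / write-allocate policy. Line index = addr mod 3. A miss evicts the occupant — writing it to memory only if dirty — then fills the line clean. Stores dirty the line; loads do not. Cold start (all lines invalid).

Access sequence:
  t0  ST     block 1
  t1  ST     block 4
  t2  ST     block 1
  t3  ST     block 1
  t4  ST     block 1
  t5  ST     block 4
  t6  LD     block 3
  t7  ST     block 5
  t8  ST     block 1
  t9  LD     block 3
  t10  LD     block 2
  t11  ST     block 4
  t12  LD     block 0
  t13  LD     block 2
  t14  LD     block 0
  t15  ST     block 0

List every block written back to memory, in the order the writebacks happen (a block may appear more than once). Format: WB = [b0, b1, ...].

WB = [1, 4, 1, 4, 5, 1]

0: W B1 → L1 miss [D]
1: W B4 → L1 miss wb→B1 [D]
2: W B1 → L1 miss wb→B4 [D]
3: W B1 → L1 hit [D]
4: W B1 → L1 hit [D]
5: W B4 → L1 miss wb→B1 [D]
6: R B3 → L0 miss [-]
7: W B5 → L2 miss [D]
8: W B1 → L1 miss wb→B4 [D]
9: R B3 → L0 hit [-]
10: R B2 → L2 miss wb→B5 [-]
11: W B4 → L1 miss wb→B1 [D]
12: R B0 → L0 miss [-]
13: R B2 → L2 hit [-]
14: R B0 → L0 hit [-]
15: W B0 → L0 hit [D]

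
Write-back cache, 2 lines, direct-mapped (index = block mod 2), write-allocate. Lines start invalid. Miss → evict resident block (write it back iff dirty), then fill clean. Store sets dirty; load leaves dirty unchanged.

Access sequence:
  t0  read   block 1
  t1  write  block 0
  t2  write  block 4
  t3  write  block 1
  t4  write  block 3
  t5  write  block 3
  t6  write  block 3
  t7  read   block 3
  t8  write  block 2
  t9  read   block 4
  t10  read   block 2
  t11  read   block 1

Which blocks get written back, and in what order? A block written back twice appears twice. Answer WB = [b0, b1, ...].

WB = [0, 1, 4, 2, 3]

  0 | R B1 → L1 miss [-]
  1 | W B0 → L0 miss [D]
  2 | W B4 → L0 miss wb→B0 [D]
  3 | W B1 → L1 hit [D]
  4 | W B3 → L1 miss wb→B1 [D]
  5 | W B3 → L1 hit [D]
  6 | W B3 → L1 hit [D]
  7 | R B3 → L1 hit [D]
  8 | W B2 → L0 miss wb→B4 [D]
  9 | R B4 → L0 miss wb→B2 [-]
  10 | R B2 → L0 miss [-]
  11 | R B1 → L1 miss wb→B3 [-]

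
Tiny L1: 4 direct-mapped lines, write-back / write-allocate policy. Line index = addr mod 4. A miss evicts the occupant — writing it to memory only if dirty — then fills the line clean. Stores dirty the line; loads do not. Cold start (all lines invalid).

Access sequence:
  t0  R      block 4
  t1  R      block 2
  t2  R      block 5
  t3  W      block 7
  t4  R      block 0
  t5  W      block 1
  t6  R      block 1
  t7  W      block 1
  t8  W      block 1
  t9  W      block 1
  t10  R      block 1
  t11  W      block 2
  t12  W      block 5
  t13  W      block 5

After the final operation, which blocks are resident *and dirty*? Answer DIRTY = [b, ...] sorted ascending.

0: R B4 -> L0 miss  d=-]
1: R B2 -> L2 miss  d=-]
2: R B5 -> L1 miss  d=-]
3: W B7 -> L3 miss  d=D]
4: R B0 -> L0 miss  d=-]
5: W B1 -> L1 miss  d=D]
6: R B1 -> L1 hit  d=D]
7: W B1 -> L1 hit  d=D]
8: W B1 -> L1 hit  d=D]
9: W B1 -> L1 hit  d=D]
10: R B1 -> L1 hit  d=D]
11: W B2 -> L2 hit  d=D]
12: W B5 -> L1 miss wb->B1  d=D]
13: W B5 -> L1 hit  d=D]

DIRTY = [2, 5, 7]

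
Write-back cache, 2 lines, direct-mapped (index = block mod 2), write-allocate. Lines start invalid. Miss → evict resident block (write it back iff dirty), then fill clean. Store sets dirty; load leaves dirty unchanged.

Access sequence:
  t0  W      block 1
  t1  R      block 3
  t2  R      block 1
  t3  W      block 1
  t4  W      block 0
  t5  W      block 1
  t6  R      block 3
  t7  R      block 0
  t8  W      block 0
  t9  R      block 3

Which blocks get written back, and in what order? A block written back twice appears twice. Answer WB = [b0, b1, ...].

0: W B1 → L1 miss [D]
1: R B3 → L1 miss wb→B1 [-]
2: R B1 → L1 miss [-]
3: W B1 → L1 hit [D]
4: W B0 → L0 miss [D]
5: W B1 → L1 hit [D]
6: R B3 → L1 miss wb→B1 [-]
7: R B0 → L0 hit [D]
8: W B0 → L0 hit [D]
9: R B3 → L1 hit [-]

WB = [1, 1]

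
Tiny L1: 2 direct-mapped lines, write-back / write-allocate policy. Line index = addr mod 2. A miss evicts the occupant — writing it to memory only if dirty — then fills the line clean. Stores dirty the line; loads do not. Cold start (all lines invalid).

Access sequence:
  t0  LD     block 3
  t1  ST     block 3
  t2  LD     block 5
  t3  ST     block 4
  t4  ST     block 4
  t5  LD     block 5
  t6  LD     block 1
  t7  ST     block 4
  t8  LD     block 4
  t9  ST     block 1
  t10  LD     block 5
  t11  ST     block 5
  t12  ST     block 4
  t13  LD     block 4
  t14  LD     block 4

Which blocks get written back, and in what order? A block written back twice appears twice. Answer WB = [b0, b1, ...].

WB = [3, 1]

0: R B3 → L1 miss [-]
1: W B3 → L1 hit [D]
2: R B5 → L1 miss wb→B3 [-]
3: W B4 → L0 miss [D]
4: W B4 → L0 hit [D]
5: R B5 → L1 hit [-]
6: R B1 → L1 miss [-]
7: W B4 → L0 hit [D]
8: R B4 → L0 hit [D]
9: W B1 → L1 hit [D]
10: R B5 → L1 miss wb→B1 [-]
11: W B5 → L1 hit [D]
12: W B4 → L0 hit [D]
13: R B4 → L0 hit [D]
14: R B4 → L0 hit [D]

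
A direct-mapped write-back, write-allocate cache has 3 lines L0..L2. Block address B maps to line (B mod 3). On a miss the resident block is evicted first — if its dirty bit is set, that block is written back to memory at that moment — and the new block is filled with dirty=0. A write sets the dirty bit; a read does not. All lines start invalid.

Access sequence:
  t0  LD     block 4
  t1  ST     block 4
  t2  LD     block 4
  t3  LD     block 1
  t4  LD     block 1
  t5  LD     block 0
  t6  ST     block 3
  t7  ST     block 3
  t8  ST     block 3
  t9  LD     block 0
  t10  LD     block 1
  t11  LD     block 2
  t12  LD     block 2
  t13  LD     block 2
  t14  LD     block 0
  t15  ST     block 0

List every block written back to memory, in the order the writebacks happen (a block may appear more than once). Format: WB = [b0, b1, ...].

0: R B4 -> L1 miss  d=-]
1: W B4 -> L1 hit  d=D]
2: R B4 -> L1 hit  d=D]
3: R B1 -> L1 miss wb->B4  d=-]
4: R B1 -> L1 hit  d=-]
5: R B0 -> L0 miss  d=-]
6: W B3 -> L0 miss  d=D]
7: W B3 -> L0 hit  d=D]
8: W B3 -> L0 hit  d=D]
9: R B0 -> L0 miss wb->B3  d=-]
10: R B1 -> L1 hit  d=-]
11: R B2 -> L2 miss  d=-]
12: R B2 -> L2 hit  d=-]
13: R B2 -> L2 hit  d=-]
14: R B0 -> L0 hit  d=-]
15: W B0 -> L0 hit  d=D]

WB = [4, 3]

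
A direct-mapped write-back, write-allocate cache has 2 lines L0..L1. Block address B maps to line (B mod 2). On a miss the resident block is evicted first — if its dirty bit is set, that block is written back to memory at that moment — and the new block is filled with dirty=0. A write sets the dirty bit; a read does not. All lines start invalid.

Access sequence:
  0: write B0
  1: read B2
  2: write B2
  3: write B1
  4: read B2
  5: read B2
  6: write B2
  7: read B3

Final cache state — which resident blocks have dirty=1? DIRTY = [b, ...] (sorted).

DIRTY = [2]

  0 | W B0 → L0 miss [D]
  1 | R B2 → L0 miss wb→B0 [-]
  2 | W B2 → L0 hit [D]
  3 | W B1 → L1 miss [D]
  4 | R B2 → L0 hit [D]
  5 | R B2 → L0 hit [D]
  6 | W B2 → L0 hit [D]
  7 | R B3 → L1 miss wb→B1 [-]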